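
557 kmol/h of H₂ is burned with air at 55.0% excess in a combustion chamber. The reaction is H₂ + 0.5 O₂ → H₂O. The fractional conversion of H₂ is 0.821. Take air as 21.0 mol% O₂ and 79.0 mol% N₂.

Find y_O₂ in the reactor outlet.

0.0852

Stoichiometric O₂ = 0.5 × 557 = 278.5 kmol/h; O₂ fed = 278.5 × 1.550 = 431.7 kmol/h.
N₂ fed = 431.7 × 79/21 = 1624 kmol/h.
Fuel reacted = 0.821 × 557 → ξ = 457.3 kmol/h.
Outlet (n = n₀ + ν ξ):
  H₂: 557 − 1(457.3) = 99.7
  O₂: 431.7 − 0.5(457.3) = 203
  N₂: 1624 (inert)
  H₂O: 0 + 1(457.3) = 457.3
Total out = 2384 kmol/h; y_O₂ = 203 / 2384 = 0.08516.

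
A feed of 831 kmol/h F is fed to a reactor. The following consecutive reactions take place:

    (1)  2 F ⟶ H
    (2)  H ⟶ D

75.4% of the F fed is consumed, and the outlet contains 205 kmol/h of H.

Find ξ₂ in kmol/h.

ξ₂ = 108 kmol/h

Conversion of F: F consumed = 2ξ₁ = 0.754 × 831 → ξ₁ = 313.3 kmol/h.
H balance: n_H = 0 + 1ξ₁ − 1ξ₂ = 205 → ξ₂ = (1·313.3 − 205)/1 = 108.3 kmol/h.
Outlet amounts (n = n₀ + Σ ν·ξ):
  F: 831 − 2(313.3) = 204.4
  H: 0 + 1(313.3) − 1(108.3) = 205
  D: 0 + 1(108.3) = 108.3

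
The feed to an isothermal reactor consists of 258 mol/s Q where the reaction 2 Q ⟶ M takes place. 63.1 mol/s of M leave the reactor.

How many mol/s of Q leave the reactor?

132 mol/s

For M: n = n₀ + 1ξ → 63.1 = 0 + 1ξ, giving ξ = 63.1 mol/s.
Outlet amounts (n = n₀ + ν ξ):
  Q: 258 − 2(63.1) = 131.8
  M: 0 + 1(63.1) = 63.1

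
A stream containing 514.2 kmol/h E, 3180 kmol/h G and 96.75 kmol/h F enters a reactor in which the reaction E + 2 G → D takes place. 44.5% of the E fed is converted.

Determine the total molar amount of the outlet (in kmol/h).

3330 kmol/h

E reacted = 0.445 × 514.2 = 228.8 kmol/h; ν_E = −1, so ξ = 228.8/1 = 228.8 kmol/h.
Outlet amounts (n = n₀ + ν ξ):
  E: 514.2 − 1(228.8) = 285.4
  G: 3180 − 2(228.8) = 2722
  D: 0 + 1(228.8) = 228.8
  F: 96.75 (inert)
Total out = 285.4 + 2722 + 228.8 + 96.75 = 3333 kmol/h.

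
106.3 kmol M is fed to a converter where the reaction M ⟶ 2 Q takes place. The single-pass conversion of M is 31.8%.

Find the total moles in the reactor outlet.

140 kmol

M reacted = 0.318 × 106.3 = 33.8 kmol; ν_M = −1, so ξ = 33.8/1 = 33.8 kmol.
Outlet amounts (n = n₀ + ν ξ):
  M: 106.3 − 1(33.8) = 72.5
  Q: 0 + 2(33.8) = 67.61
Total out = 72.5 + 67.61 = 140.1 kmol.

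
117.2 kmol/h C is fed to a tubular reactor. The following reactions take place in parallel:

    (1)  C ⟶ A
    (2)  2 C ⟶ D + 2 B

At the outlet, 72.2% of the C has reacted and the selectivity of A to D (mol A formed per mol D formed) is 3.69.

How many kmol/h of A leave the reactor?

54.9 kmol/h

Conversion of C: C consumed = 0.722 × 117.2 = 84.62 kmol/h = 1ξ₁ + 2ξ₂.
Selectivity: 1ξ₁ / (1ξ₂) = 3.69 → ξ₁ = 3.69 ξ₂.
Substitute: (1·3.69 + 2) ξ₂ = 84.62 → ξ₂ = 14.87 kmol/h, ξ₁ = 54.88 kmol/h.
Outlet amounts (n = n₀ + Σ ν·ξ):
  C: 117.2 − 1(54.88) − 2(14.87) = 32.58
  A: 0 + 1(54.88) = 54.88
  D: 0 + 1(14.87) = 14.87
  B: 0 + 2(14.87) = 29.74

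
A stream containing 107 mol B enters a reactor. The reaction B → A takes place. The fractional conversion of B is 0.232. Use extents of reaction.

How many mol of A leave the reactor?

24.8 mol

B reacted = 0.232 × 107 = 24.82 mol; ν_B = −1, so ξ = 24.82/1 = 24.82 mol.
Outlet amounts (n = n₀ + ν ξ):
  B: 107 − 1(24.82) = 82.18
  A: 0 + 1(24.82) = 24.82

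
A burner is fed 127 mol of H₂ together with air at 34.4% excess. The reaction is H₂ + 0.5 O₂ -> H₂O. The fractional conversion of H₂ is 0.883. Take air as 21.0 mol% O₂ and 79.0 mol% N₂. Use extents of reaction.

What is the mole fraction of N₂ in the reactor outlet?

Stoichiometric O₂ = 0.5 × 127 = 63.5 mol; O₂ fed = 63.5 × 1.344 = 85.34 mol.
N₂ fed = 85.34 × 79/21 = 321.1 mol.
Fuel reacted = 0.883 × 127 → ξ = 112.1 mol.
Outlet (n = n₀ + ν ξ):
  H₂: 127 − 1(112.1) = 14.86
  O₂: 85.34 − 0.5(112.1) = 29.27
  N₂: 321.1 (inert)
  H₂O: 0 + 1(112.1) = 112.1
Total out = 477.3 mol; y_N₂ = 321.1 / 477.3 = 0.6726.

0.673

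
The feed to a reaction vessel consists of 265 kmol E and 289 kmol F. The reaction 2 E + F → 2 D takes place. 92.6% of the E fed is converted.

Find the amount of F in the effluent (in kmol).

E reacted = 0.926 × 265 = 245.4 kmol; ν_E = −2, so ξ = 245.4/2 = 122.7 kmol.
Outlet amounts (n = n₀ + ν ξ):
  E: 265 − 2(122.7) = 19.61
  F: 289 − 1(122.7) = 166.3
  D: 0 + 2(122.7) = 245.4

166 kmol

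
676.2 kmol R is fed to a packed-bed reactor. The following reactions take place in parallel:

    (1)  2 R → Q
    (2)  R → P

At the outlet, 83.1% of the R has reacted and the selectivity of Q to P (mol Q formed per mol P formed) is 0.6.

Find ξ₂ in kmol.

Conversion of R: R consumed = 0.831 × 676.2 = 561.9 kmol = 2ξ₁ + 1ξ₂.
Selectivity: 1ξ₁ / (1ξ₂) = 0.6 → ξ₁ = 0.6 ξ₂.
Substitute: (2·0.6 + 1) ξ₂ = 561.9 → ξ₂ = 255.4 kmol, ξ₁ = 153.3 kmol.
Outlet amounts (n = n₀ + Σ ν·ξ):
  R: 676.2 − 2(153.3) − 1(255.4) = 114.3
  Q: 0 + 1(153.3) = 153.3
  P: 0 + 1(255.4) = 255.4

ξ₂ = 255 kmol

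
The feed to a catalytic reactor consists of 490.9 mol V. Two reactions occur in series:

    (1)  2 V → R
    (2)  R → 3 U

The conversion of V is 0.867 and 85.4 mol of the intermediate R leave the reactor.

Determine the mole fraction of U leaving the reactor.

0.717

Conversion of V: V consumed = 2ξ₁ = 0.867 × 490.9 → ξ₁ = 212.8 mol.
R balance: n_R = 0 + 1ξ₁ − 1ξ₂ = 85.4 → ξ₂ = (1·212.8 − 85.4)/1 = 127.4 mol.
Outlet amounts (n = n₀ + Σ ν·ξ):
  V: 490.9 − 2(212.8) = 65.29
  R: 0 + 1(212.8) − 1(127.4) = 85.4
  U: 0 + 3(127.4) = 382.2
Total out = 532.9 mol; y_U = 382.2 / 532.9 = 0.7172.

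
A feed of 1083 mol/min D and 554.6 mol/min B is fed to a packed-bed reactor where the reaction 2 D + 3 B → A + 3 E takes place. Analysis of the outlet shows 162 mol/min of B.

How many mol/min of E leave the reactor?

For B: n = n₀ − 3ξ → 162 = 554.6 − 3ξ, giving ξ = 130.9 mol/min.
Outlet amounts (n = n₀ + ν ξ):
  D: 1083 − 2(130.9) = 821.3
  B: 554.6 − 3(130.9) = 162
  A: 0 + 1(130.9) = 130.9
  E: 0 + 3(130.9) = 392.6

393 mol/min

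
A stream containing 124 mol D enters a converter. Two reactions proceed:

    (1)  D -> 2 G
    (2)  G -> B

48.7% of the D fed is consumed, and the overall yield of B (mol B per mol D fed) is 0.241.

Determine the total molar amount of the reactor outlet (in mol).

184 mol

Conversion of D: D consumed = 1ξ₁ = 0.487 × 124 → ξ₁ = 60.39 mol.
Yield of B: 1ξ₂ / 124 = 0.241 → ξ₂ = 29.88 mol.
Outlet amounts (n = n₀ + Σ ν·ξ):
  D: 124 − 1(60.39) = 63.61
  G: 0 + 2(60.39) − 1(29.88) = 90.89
  B: 0 + 1(29.88) = 29.88
Total out = 63.61 + 90.89 + 29.88 = 184.4 mol.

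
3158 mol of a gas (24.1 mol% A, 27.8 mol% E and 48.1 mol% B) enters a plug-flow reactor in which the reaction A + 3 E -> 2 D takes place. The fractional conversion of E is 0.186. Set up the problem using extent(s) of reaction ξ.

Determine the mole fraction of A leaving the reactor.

0.232

E reacted = 0.186 × 877.9 = 163.3 mol; ν_E = −3, so ξ = 163.3/3 = 54.43 mol.
Outlet amounts (n = n₀ + ν ξ):
  A: 761.1 − 1(54.43) = 706.6
  E: 877.9 − 3(54.43) = 714.6
  D: 0 + 2(54.43) = 108.9
  B: 1519 (inert)
Total out = 3049 mol; y_A = 706.6 / 3049 = 0.2318.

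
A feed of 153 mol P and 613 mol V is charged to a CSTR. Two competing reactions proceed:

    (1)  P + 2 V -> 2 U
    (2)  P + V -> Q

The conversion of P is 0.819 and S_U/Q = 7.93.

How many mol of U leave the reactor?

Conversion of P: P consumed = 0.819 × 153 = 125.3 mol = 1ξ₁ + 1ξ₂.
Selectivity: 2ξ₁ / (1ξ₂) = 7.93 → ξ₁ = 3.965 ξ₂.
Substitute: (1·3.965 + 1) ξ₂ = 125.3 → ξ₂ = 25.24 mol, ξ₁ = 100.1 mol.
Outlet amounts (n = n₀ + Σ ν·ξ):
  P: 153 − 1(100.1) − 1(25.24) = 27.69
  V: 613 − 2(100.1) − 1(25.24) = 387.6
  U: 0 + 2(100.1) = 200.1
  Q: 0 + 1(25.24) = 25.24

200 mol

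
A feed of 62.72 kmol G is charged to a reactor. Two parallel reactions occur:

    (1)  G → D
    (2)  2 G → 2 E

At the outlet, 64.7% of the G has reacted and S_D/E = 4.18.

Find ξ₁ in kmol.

ξ₁ = 32.7 kmol

Conversion of G: G consumed = 0.647 × 62.72 = 40.58 kmol = 1ξ₁ + 2ξ₂.
Selectivity: 1ξ₁ / (2ξ₂) = 4.18 → ξ₁ = 8.36 ξ₂.
Substitute: (1·8.36 + 2) ξ₂ = 40.58 → ξ₂ = 3.917 kmol, ξ₁ = 32.75 kmol.
Outlet amounts (n = n₀ + Σ ν·ξ):
  G: 62.72 − 1(32.75) − 2(3.917) = 22.14
  D: 0 + 1(32.75) = 32.75
  E: 0 + 2(3.917) = 7.834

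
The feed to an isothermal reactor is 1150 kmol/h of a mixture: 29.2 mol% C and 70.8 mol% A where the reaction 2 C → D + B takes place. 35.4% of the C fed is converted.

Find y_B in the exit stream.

0.0517

C reacted = 0.354 × 335.8 = 118.9 kmol/h; ν_C = −2, so ξ = 118.9/2 = 59.44 kmol/h.
Outlet amounts (n = n₀ + ν ξ):
  C: 335.8 − 2(59.44) = 216.9
  D: 0 + 1(59.44) = 59.44
  B: 0 + 1(59.44) = 59.44
  A: 814.2 (inert)
Total out = 1150 kmol/h; y_B = 59.44 / 1150 = 0.05168.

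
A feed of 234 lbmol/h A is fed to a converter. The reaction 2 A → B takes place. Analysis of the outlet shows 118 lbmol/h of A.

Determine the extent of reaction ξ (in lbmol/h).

ξ = 58 lbmol/h

For A: n = n₀ − 2ξ → 118 = 234 − 2ξ, giving ξ = 58 lbmol/h.
Outlet amounts (n = n₀ + ν ξ):
  A: 234 − 2(58) = 118
  B: 0 + 1(58) = 58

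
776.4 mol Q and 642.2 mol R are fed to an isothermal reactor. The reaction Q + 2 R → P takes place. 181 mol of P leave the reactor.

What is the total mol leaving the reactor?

1060 mol

For P: n = n₀ + 1ξ → 181 = 0 + 1ξ, giving ξ = 181 mol.
Outlet amounts (n = n₀ + ν ξ):
  Q: 776.4 − 1(181) = 595.4
  R: 642.2 − 2(181) = 280.2
  P: 0 + 1(181) = 181
Total out = 595.4 + 280.2 + 181 = 1057 mol.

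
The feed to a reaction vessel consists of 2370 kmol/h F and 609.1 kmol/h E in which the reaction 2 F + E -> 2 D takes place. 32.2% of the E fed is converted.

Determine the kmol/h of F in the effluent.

1980 kmol/h

E reacted = 0.322 × 609.1 = 196.1 kmol/h; ν_E = −1, so ξ = 196.1/1 = 196.1 kmol/h.
Outlet amounts (n = n₀ + ν ξ):
  F: 2370 − 2(196.1) = 1978
  E: 609.1 − 1(196.1) = 413
  D: 0 + 2(196.1) = 392.3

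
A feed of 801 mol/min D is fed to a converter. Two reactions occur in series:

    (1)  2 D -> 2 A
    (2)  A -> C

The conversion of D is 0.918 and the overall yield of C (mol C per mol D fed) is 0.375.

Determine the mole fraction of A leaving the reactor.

Conversion of D: D consumed = 2ξ₁ = 0.918 × 801 → ξ₁ = 367.7 mol/min.
Yield of C: 1ξ₂ / 801 = 0.375 → ξ₂ = 300.4 mol/min.
Outlet amounts (n = n₀ + Σ ν·ξ):
  D: 801 − 2(367.7) = 65.68
  A: 0 + 2(367.7) − 1(300.4) = 434.9
  C: 0 + 1(300.4) = 300.4
Total out = 801 mol/min; y_A = 434.9 / 801 = 0.543.

0.543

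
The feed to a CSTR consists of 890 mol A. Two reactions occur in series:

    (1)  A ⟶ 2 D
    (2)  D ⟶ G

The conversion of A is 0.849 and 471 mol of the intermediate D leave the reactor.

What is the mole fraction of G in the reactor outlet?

0.632

Conversion of A: A consumed = 1ξ₁ = 0.849 × 890 → ξ₁ = 755.6 mol.
D balance: n_D = 0 + 2ξ₁ − 1ξ₂ = 471 → ξ₂ = (2·755.6 − 471)/1 = 1040 mol.
Outlet amounts (n = n₀ + Σ ν·ξ):
  A: 890 − 1(755.6) = 134.4
  D: 0 + 2(755.6) − 1(1040) = 471
  G: 0 + 1(1040) = 1040
Total out = 1646 mol; y_G = 1040 / 1646 = 0.6321.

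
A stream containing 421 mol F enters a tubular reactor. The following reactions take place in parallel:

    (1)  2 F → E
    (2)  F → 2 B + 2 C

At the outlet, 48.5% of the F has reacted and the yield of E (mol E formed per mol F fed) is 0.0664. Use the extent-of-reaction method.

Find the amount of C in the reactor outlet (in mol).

Yield of E: 1ξ₁ / 421 = 0.0664 → ξ₁ = 27.95 mol.
Conversion of F: 2ξ₁ + 1ξ₂ = 0.485 × 421 = 204.2 → ξ₂ = 148.3 mol.
Outlet amounts (n = n₀ + Σ ν·ξ):
  F: 421 − 2(27.95) − 1(148.3) = 216.8
  E: 0 + 1(27.95) = 27.95
  B: 0 + 2(148.3) = 296.6
  C: 0 + 2(148.3) = 296.6

297 mol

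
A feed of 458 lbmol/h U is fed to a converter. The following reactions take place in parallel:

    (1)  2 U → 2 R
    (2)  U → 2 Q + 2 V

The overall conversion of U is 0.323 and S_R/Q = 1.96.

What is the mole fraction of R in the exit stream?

0.215

Conversion of U: U consumed = 0.323 × 458 = 147.9 lbmol/h = 2ξ₁ + 1ξ₂.
Selectivity: 2ξ₁ / (2ξ₂) = 1.96 → ξ₁ = 1.96 ξ₂.
Substitute: (2·1.96 + 1) ξ₂ = 147.9 → ξ₂ = 30.07 lbmol/h, ξ₁ = 58.93 lbmol/h.
Outlet amounts (n = n₀ + Σ ν·ξ):
  U: 458 − 2(58.93) − 1(30.07) = 310.1
  R: 0 + 2(58.93) = 117.9
  Q: 0 + 2(30.07) = 60.14
  V: 0 + 2(30.07) = 60.14
Total out = 548.2 lbmol/h; y_R = 117.9 / 548.2 = 0.215.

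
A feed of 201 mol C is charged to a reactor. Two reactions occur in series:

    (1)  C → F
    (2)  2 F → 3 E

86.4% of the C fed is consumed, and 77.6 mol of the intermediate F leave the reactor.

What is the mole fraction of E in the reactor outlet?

0.579

Conversion of C: C consumed = 1ξ₁ = 0.864 × 201 → ξ₁ = 173.7 mol.
F balance: n_F = 0 + 1ξ₁ − 2ξ₂ = 77.6 → ξ₂ = (1·173.7 − 77.6)/2 = 48.03 mol.
Outlet amounts (n = n₀ + Σ ν·ξ):
  C: 201 − 1(173.7) = 27.34
  F: 0 + 1(173.7) − 2(48.03) = 77.6
  E: 0 + 3(48.03) = 144.1
Total out = 249 mol; y_E = 144.1 / 249 = 0.5786.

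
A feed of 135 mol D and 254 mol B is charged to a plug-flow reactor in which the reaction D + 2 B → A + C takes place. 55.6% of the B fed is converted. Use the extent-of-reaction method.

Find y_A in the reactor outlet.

B reacted = 0.556 × 254 = 141.2 mol; ν_B = −2, so ξ = 141.2/2 = 70.61 mol.
Outlet amounts (n = n₀ + ν ξ):
  D: 135 − 1(70.61) = 64.39
  B: 254 − 2(70.61) = 112.8
  A: 0 + 1(70.61) = 70.61
  C: 0 + 1(70.61) = 70.61
Total out = 318.4 mol; y_A = 70.61 / 318.4 = 0.2218.

0.222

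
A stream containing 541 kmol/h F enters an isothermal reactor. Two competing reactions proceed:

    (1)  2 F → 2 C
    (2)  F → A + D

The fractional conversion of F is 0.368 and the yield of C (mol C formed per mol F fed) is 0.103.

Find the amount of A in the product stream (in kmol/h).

143 kmol/h

Yield of C: 2ξ₁ / 541 = 0.103 → ξ₁ = 27.86 kmol/h.
Conversion of F: 2ξ₁ + 1ξ₂ = 0.368 × 541 = 199.1 → ξ₂ = 143.4 kmol/h.
Outlet amounts (n = n₀ + Σ ν·ξ):
  F: 541 − 2(27.86) − 1(143.4) = 341.9
  C: 0 + 2(27.86) = 55.72
  A: 0 + 1(143.4) = 143.4
  D: 0 + 1(143.4) = 143.4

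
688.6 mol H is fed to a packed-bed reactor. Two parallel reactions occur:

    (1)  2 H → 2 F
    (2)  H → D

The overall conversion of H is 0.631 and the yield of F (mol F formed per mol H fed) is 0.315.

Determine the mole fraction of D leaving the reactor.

Yield of F: 2ξ₁ / 688.6 = 0.315 → ξ₁ = 108.5 mol.
Conversion of H: 2ξ₁ + 1ξ₂ = 0.631 × 688.6 = 434.5 → ξ₂ = 217.6 mol.
Outlet amounts (n = n₀ + Σ ν·ξ):
  H: 688.6 − 2(108.5) − 1(217.6) = 254.1
  F: 0 + 2(108.5) = 216.9
  D: 0 + 1(217.6) = 217.6
Total out = 688.6 mol; y_D = 217.6 / 688.6 = 0.316.

0.316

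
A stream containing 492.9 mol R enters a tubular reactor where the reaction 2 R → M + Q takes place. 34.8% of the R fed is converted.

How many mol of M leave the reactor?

R reacted = 0.348 × 492.9 = 171.5 mol; ν_R = −2, so ξ = 171.5/2 = 85.76 mol.
Outlet amounts (n = n₀ + ν ξ):
  R: 492.9 − 2(85.76) = 321.4
  M: 0 + 1(85.76) = 85.76
  Q: 0 + 1(85.76) = 85.76

85.8 mol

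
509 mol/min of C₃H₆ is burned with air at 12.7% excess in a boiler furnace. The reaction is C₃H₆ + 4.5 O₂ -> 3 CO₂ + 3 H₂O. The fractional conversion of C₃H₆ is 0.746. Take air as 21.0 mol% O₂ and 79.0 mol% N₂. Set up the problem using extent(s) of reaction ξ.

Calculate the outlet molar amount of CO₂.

1140 mol/min

Stoichiometric O₂ = 4.5 × 509 = 2290 mol/min; O₂ fed = 2290 × 1.127 = 2581 mol/min.
N₂ fed = 2581 × 79/21 = 9711 mol/min.
Fuel reacted = 0.746 × 509 → ξ = 379.7 mol/min.
Outlet (n = n₀ + ν ξ):
  C₃H₆: 509 − 1(379.7) = 129.3
  O₂: 2581 − 4.5(379.7) = 872.7
  N₂: 9711 (inert)
  CO₂: 0 + 3(379.7) = 1139
  H₂O: 0 + 3(379.7) = 1139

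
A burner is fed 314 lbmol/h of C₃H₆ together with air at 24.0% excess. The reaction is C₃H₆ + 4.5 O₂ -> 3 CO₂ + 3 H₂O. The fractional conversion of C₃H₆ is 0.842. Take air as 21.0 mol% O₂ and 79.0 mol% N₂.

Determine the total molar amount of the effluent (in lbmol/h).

Stoichiometric O₂ = 4.5 × 314 = 1413 lbmol/h; O₂ fed = 1413 × 1.240 = 1752 lbmol/h.
N₂ fed = 1752 × 79/21 = 6591 lbmol/h.
Fuel reacted = 0.842 × 314 → ξ = 264.4 lbmol/h.
Outlet (n = n₀ + ν ξ):
  C₃H₆: 314 − 1(264.4) = 49.61
  O₂: 1752 − 4.5(264.4) = 562.4
  N₂: 6591 (inert)
  CO₂: 0 + 3(264.4) = 793.2
  H₂O: 0 + 3(264.4) = 793.2
Total out = 49.61 + 562.4 + 6591 + 793.2 + 793.2 = 8790 lbmol/h.

8790 lbmol/h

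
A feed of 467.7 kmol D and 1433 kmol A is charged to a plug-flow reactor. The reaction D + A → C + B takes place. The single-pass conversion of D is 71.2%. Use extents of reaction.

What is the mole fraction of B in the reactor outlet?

D reacted = 0.712 × 467.7 = 333 kmol; ν_D = −1, so ξ = 333/1 = 333 kmol.
Outlet amounts (n = n₀ + ν ξ):
  D: 467.7 − 1(333) = 134.7
  A: 1433 − 1(333) = 1100
  C: 0 + 1(333) = 333
  B: 0 + 1(333) = 333
Total out = 1901 kmol; y_B = 333 / 1901 = 0.1752.

0.175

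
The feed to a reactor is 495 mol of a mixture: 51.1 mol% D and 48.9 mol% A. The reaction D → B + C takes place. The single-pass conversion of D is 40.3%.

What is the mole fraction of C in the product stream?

D reacted = 0.403 × 252.9 = 101.9 mol; ν_D = −1, so ξ = 101.9/1 = 101.9 mol.
Outlet amounts (n = n₀ + ν ξ):
  D: 252.9 − 1(101.9) = 151
  B: 0 + 1(101.9) = 101.9
  C: 0 + 1(101.9) = 101.9
  A: 242.1 (inert)
Total out = 596.9 mol; y_C = 101.9 / 596.9 = 0.1708.

0.171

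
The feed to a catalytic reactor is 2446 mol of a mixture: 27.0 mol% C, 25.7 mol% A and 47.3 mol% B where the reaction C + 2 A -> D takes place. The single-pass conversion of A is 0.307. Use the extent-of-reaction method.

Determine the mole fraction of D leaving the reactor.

0.0428

A reacted = 0.307 × 628.6 = 193 mol; ν_A = −2, so ξ = 193/2 = 96.49 mol.
Outlet amounts (n = n₀ + ν ξ):
  C: 660.4 − 1(96.49) = 563.9
  A: 628.6 − 2(96.49) = 435.6
  D: 0 + 1(96.49) = 96.49
  B: 1157 (inert)
Total out = 2253 mol; y_D = 96.49 / 2253 = 0.04283.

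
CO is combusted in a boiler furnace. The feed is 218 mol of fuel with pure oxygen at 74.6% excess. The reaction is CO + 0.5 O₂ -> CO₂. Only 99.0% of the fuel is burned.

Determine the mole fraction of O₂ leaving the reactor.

0.274

Stoichiometric O₂ = 0.5 × 218 = 109 mol; O₂ fed = 109 × 1.746 = 190.3 mol.
Fuel reacted = 0.99 × 218 → ξ = 215.8 mol.
Outlet (n = n₀ + ν ξ):
  CO: 218 − 1(215.8) = 2.18
  O₂: 190.3 − 0.5(215.8) = 82.4
  CO₂: 0 + 1(215.8) = 215.8
Total out = 300.4 mol; y_O₂ = 82.4 / 300.4 = 0.2743.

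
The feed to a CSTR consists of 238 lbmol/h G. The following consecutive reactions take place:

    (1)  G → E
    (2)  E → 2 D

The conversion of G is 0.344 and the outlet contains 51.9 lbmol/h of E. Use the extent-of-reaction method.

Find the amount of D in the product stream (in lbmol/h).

59.9 lbmol/h

Conversion of G: G consumed = 1ξ₁ = 0.344 × 238 → ξ₁ = 81.87 lbmol/h.
E balance: n_E = 0 + 1ξ₁ − 1ξ₂ = 51.9 → ξ₂ = (1·81.87 − 51.9)/1 = 29.97 lbmol/h.
Outlet amounts (n = n₀ + Σ ν·ξ):
  G: 238 − 1(81.87) = 156.1
  E: 0 + 1(81.87) − 1(29.97) = 51.9
  D: 0 + 2(29.97) = 59.94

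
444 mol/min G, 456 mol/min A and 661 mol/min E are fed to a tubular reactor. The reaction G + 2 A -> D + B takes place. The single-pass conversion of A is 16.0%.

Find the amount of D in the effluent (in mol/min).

A reacted = 0.16 × 456 = 72.96 mol/min; ν_A = −2, so ξ = 72.96/2 = 36.48 mol/min.
Outlet amounts (n = n₀ + ν ξ):
  G: 444 − 1(36.48) = 407.5
  A: 456 − 2(36.48) = 383
  D: 0 + 1(36.48) = 36.48
  B: 0 + 1(36.48) = 36.48
  E: 661 (inert)

36.5 mol/min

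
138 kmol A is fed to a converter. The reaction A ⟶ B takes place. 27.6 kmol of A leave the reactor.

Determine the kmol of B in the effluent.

For A: n = n₀ − 1ξ → 27.6 = 138 − 1ξ, giving ξ = 110.4 kmol.
Outlet amounts (n = n₀ + ν ξ):
  A: 138 − 1(110.4) = 27.6
  B: 0 + 1(110.4) = 110.4

110 kmol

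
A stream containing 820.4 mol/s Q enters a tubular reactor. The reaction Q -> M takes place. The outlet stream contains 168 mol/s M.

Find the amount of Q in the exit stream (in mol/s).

652 mol/s

For M: n = n₀ + 1ξ → 168 = 0 + 1ξ, giving ξ = 168 mol/s.
Outlet amounts (n = n₀ + ν ξ):
  Q: 820.4 − 1(168) = 652.4
  M: 0 + 1(168) = 168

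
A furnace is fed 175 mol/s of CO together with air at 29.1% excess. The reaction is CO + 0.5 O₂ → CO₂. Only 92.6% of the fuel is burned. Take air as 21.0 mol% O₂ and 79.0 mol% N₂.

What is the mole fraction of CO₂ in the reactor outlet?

0.256

Stoichiometric O₂ = 0.5 × 175 = 87.5 mol/s; O₂ fed = 87.5 × 1.291 = 113 mol/s.
N₂ fed = 113 × 79/21 = 425 mol/s.
Fuel reacted = 0.926 × 175 → ξ = 162.1 mol/s.
Outlet (n = n₀ + ν ξ):
  CO: 175 − 1(162.1) = 12.95
  O₂: 113 − 0.5(162.1) = 31.94
  N₂: 425 (inert)
  CO₂: 0 + 1(162.1) = 162.1
Total out = 631.9 mol/s; y_CO₂ = 162.1 / 631.9 = 0.2565.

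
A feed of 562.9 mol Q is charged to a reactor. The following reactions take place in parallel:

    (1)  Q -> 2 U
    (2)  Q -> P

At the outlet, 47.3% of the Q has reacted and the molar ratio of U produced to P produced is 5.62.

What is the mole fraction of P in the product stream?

0.092

Conversion of Q: Q consumed = 0.473 × 562.9 = 266.3 mol = 1ξ₁ + 1ξ₂.
Selectivity: 2ξ₁ / (1ξ₂) = 5.62 → ξ₁ = 2.81 ξ₂.
Substitute: (1·2.81 + 1) ξ₂ = 266.3 → ξ₂ = 69.88 mol, ξ₁ = 196.4 mol.
Outlet amounts (n = n₀ + Σ ν·ξ):
  Q: 562.9 − 1(196.4) − 1(69.88) = 296.6
  U: 0 + 2(196.4) = 392.7
  P: 0 + 1(69.88) = 69.88
Total out = 759.3 mol; y_P = 69.88 / 759.3 = 0.09204.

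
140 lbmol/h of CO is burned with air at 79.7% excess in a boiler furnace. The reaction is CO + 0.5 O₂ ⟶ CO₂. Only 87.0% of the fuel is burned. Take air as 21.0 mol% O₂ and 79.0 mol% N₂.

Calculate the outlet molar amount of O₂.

Stoichiometric O₂ = 0.5 × 140 = 70 lbmol/h; O₂ fed = 70 × 1.797 = 125.8 lbmol/h.
N₂ fed = 125.8 × 79/21 = 473.2 lbmol/h.
Fuel reacted = 0.87 × 140 → ξ = 121.8 lbmol/h.
Outlet (n = n₀ + ν ξ):
  CO: 140 − 1(121.8) = 18.2
  O₂: 125.8 − 0.5(121.8) = 64.89
  N₂: 473.2 (inert)
  CO₂: 0 + 1(121.8) = 121.8

64.9 lbmol/h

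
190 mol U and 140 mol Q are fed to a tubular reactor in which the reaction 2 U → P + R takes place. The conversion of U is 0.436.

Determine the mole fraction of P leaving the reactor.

0.126

U reacted = 0.436 × 190 = 82.84 mol; ν_U = −2, so ξ = 82.84/2 = 41.42 mol.
Outlet amounts (n = n₀ + ν ξ):
  U: 190 − 2(41.42) = 107.2
  P: 0 + 1(41.42) = 41.42
  R: 0 + 1(41.42) = 41.42
  Q: 140 (inert)
Total out = 330 mol; y_P = 41.42 / 330 = 0.1255.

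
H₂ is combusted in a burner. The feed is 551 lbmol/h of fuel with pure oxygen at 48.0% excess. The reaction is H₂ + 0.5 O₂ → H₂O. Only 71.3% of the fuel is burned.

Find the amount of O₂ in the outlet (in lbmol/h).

211 lbmol/h

Stoichiometric O₂ = 0.5 × 551 = 275.5 lbmol/h; O₂ fed = 275.5 × 1.480 = 407.7 lbmol/h.
Fuel reacted = 0.713 × 551 → ξ = 392.9 lbmol/h.
Outlet (n = n₀ + ν ξ):
  H₂: 551 − 1(392.9) = 158.1
  O₂: 407.7 − 0.5(392.9) = 211.3
  H₂O: 0 + 1(392.9) = 392.9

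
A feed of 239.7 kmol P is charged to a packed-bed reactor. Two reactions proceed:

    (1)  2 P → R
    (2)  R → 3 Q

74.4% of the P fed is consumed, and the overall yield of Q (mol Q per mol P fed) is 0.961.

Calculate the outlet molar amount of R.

12.4 kmol

Conversion of P: P consumed = 2ξ₁ = 0.744 × 239.7 → ξ₁ = 89.17 kmol.
Yield of Q: 3ξ₂ / 239.7 = 0.961 → ξ₂ = 76.78 kmol.
Outlet amounts (n = n₀ + Σ ν·ξ):
  P: 239.7 − 2(89.17) = 61.36
  R: 0 + 1(89.17) − 1(76.78) = 12.38
  Q: 0 + 3(76.78) = 230.4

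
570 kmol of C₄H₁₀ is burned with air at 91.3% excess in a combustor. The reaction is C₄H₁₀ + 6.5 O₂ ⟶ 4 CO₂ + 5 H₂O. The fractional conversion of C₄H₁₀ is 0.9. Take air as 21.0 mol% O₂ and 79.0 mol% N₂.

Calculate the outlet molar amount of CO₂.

2050 kmol

Stoichiometric O₂ = 6.5 × 570 = 3705 kmol; O₂ fed = 3705 × 1.913 = 7088 kmol.
N₂ fed = 7088 × 79/21 = 26660 kmol.
Fuel reacted = 0.9 × 570 → ξ = 513 kmol.
Outlet (n = n₀ + ν ξ):
  C₄H₁₀: 570 − 1(513) = 57
  O₂: 7088 − 6.5(513) = 3753
  N₂: 26660 (inert)
  CO₂: 0 + 4(513) = 2052
  H₂O: 0 + 5(513) = 2565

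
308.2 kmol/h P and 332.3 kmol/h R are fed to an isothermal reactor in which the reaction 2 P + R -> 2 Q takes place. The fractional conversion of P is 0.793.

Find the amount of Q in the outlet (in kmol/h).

244 kmol/h

P reacted = 0.793 × 308.2 = 244.4 kmol/h; ν_P = −2, so ξ = 244.4/2 = 122.2 kmol/h.
Outlet amounts (n = n₀ + ν ξ):
  P: 308.2 − 2(122.2) = 63.8
  R: 332.3 − 1(122.2) = 210.1
  Q: 0 + 2(122.2) = 244.4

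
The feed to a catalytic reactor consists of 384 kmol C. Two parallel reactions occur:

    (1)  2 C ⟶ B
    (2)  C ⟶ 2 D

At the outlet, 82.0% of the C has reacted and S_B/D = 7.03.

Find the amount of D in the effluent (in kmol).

Conversion of C: C consumed = 0.82 × 384 = 314.9 kmol = 2ξ₁ + 1ξ₂.
Selectivity: 1ξ₁ / (2ξ₂) = 7.03 → ξ₁ = 14.06 ξ₂.
Substitute: (2·14.06 + 1) ξ₂ = 314.9 → ξ₂ = 10.81 kmol, ξ₁ = 152 kmol.
Outlet amounts (n = n₀ + Σ ν·ξ):
  C: 384 − 2(152) − 1(10.81) = 69.12
  B: 0 + 1(152) = 152
  D: 0 + 2(10.81) = 21.63

21.6 kmol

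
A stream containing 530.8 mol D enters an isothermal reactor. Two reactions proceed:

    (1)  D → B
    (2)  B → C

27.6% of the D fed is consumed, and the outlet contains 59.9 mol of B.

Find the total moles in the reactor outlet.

531 mol

Conversion of D: D consumed = 1ξ₁ = 0.276 × 530.8 → ξ₁ = 146.5 mol.
B balance: n_B = 0 + 1ξ₁ − 1ξ₂ = 59.9 → ξ₂ = (1·146.5 − 59.9)/1 = 86.6 mol.
Outlet amounts (n = n₀ + Σ ν·ξ):
  D: 530.8 − 1(146.5) = 384.3
  B: 0 + 1(146.5) − 1(86.6) = 59.9
  C: 0 + 1(86.6) = 86.6
Total out = 384.3 + 59.9 + 86.6 = 530.8 mol.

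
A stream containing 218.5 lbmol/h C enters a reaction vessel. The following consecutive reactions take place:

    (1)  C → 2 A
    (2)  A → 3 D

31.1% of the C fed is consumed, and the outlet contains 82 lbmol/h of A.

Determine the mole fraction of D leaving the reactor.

Conversion of C: C consumed = 1ξ₁ = 0.311 × 218.5 → ξ₁ = 67.95 lbmol/h.
A balance: n_A = 0 + 2ξ₁ − 1ξ₂ = 82 → ξ₂ = (2·67.95 − 82)/1 = 53.91 lbmol/h.
Outlet amounts (n = n₀ + Σ ν·ξ):
  C: 218.5 − 1(67.95) = 150.5
  A: 0 + 2(67.95) − 1(53.91) = 82
  D: 0 + 3(53.91) = 161.7
Total out = 394.3 lbmol/h; y_D = 161.7 / 394.3 = 0.4102.

0.41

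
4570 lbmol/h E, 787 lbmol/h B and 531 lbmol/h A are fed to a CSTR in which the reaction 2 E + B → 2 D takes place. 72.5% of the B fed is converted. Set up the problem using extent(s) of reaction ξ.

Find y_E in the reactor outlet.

0.645

B reacted = 0.725 × 787 = 570.6 lbmol/h; ν_B = −1, so ξ = 570.6/1 = 570.6 lbmol/h.
Outlet amounts (n = n₀ + ν ξ):
  E: 4570 − 2(570.6) = 3429
  B: 787 − 1(570.6) = 216.4
  D: 0 + 2(570.6) = 1141
  A: 531 (inert)
Total out = 5317 lbmol/h; y_E = 3429 / 5317 = 0.6448.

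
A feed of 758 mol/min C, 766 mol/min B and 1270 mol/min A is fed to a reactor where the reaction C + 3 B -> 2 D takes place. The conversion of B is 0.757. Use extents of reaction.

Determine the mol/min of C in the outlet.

565 mol/min

B reacted = 0.757 × 766 = 579.9 mol/min; ν_B = −3, so ξ = 579.9/3 = 193.3 mol/min.
Outlet amounts (n = n₀ + ν ξ):
  C: 758 − 1(193.3) = 564.7
  B: 766 − 3(193.3) = 186.1
  D: 0 + 2(193.3) = 386.6
  A: 1270 (inert)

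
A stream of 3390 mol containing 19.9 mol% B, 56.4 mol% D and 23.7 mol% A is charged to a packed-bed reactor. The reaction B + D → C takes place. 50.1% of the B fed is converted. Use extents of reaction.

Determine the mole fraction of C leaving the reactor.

0.111

B reacted = 0.501 × 674.6 = 338 mol; ν_B = −1, so ξ = 338/1 = 338 mol.
Outlet amounts (n = n₀ + ν ξ):
  B: 674.6 − 1(338) = 336.6
  D: 1912 − 1(338) = 1574
  C: 0 + 1(338) = 338
  A: 803.4 (inert)
Total out = 3052 mol; y_C = 338 / 3052 = 0.1107.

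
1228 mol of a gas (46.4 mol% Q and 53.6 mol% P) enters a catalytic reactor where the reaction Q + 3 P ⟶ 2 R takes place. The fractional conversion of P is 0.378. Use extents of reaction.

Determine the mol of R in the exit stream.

166 mol

P reacted = 0.378 × 658.2 = 248.8 mol; ν_P = −3, so ξ = 248.8/3 = 82.93 mol.
Outlet amounts (n = n₀ + ν ξ):
  Q: 569.8 − 1(82.93) = 486.9
  P: 658.2 − 3(82.93) = 409.4
  R: 0 + 2(82.93) = 165.9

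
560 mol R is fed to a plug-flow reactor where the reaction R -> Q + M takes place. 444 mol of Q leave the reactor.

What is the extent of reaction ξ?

For Q: n = n₀ + 1ξ → 444 = 0 + 1ξ, giving ξ = 444 mol.
Outlet amounts (n = n₀ + ν ξ):
  R: 560 − 1(444) = 116
  Q: 0 + 1(444) = 444
  M: 0 + 1(444) = 444

ξ = 444 mol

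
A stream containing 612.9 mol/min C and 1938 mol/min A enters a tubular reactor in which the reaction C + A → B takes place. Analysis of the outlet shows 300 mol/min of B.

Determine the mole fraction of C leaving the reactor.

For B: n = n₀ + 1ξ → 300 = 0 + 1ξ, giving ξ = 300 mol/min.
Outlet amounts (n = n₀ + ν ξ):
  C: 612.9 − 1(300) = 312.9
  A: 1938 − 1(300) = 1638
  B: 0 + 1(300) = 300
Total out = 2251 mol/min; y_C = 312.9 / 2251 = 0.139.

0.139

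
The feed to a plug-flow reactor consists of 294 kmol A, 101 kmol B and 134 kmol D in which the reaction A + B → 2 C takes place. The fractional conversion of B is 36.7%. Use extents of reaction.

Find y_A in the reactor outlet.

B reacted = 0.367 × 101 = 37.07 kmol; ν_B = −1, so ξ = 37.07/1 = 37.07 kmol.
Outlet amounts (n = n₀ + ν ξ):
  A: 294 − 1(37.07) = 256.9
  B: 101 − 1(37.07) = 63.93
  C: 0 + 2(37.07) = 74.13
  D: 134 (inert)
Total out = 529 kmol; y_A = 256.9 / 529 = 0.4857.

0.486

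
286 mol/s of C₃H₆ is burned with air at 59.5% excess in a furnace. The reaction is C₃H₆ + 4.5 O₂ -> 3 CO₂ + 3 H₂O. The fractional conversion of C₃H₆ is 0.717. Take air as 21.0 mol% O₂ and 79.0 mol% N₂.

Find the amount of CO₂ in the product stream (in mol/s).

Stoichiometric O₂ = 4.5 × 286 = 1287 mol/s; O₂ fed = 1287 × 1.595 = 2053 mol/s.
N₂ fed = 2053 × 79/21 = 7722 mol/s.
Fuel reacted = 0.717 × 286 → ξ = 205.1 mol/s.
Outlet (n = n₀ + ν ξ):
  C₃H₆: 286 − 1(205.1) = 80.94
  O₂: 2053 − 4.5(205.1) = 1130
  N₂: 7722 (inert)
  CO₂: 0 + 3(205.1) = 615.2
  H₂O: 0 + 3(205.1) = 615.2

615 mol/s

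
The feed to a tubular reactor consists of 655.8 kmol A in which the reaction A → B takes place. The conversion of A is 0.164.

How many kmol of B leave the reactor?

A reacted = 0.164 × 655.8 = 107.6 kmol; ν_A = −1, so ξ = 107.6/1 = 107.6 kmol.
Outlet amounts (n = n₀ + ν ξ):
  A: 655.8 − 1(107.6) = 548.2
  B: 0 + 1(107.6) = 107.6

108 kmol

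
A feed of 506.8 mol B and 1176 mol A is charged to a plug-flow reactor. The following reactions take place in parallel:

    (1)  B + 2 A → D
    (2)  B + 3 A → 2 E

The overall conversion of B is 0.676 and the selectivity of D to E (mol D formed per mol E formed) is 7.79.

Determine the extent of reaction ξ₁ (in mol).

ξ₁ = 322 mol

Conversion of B: B consumed = 0.676 × 506.8 = 342.6 mol = 1ξ₁ + 1ξ₂.
Selectivity: 1ξ₁ / (2ξ₂) = 7.79 → ξ₁ = 15.58 ξ₂.
Substitute: (1·15.58 + 1) ξ₂ = 342.6 → ξ₂ = 20.66 mol, ξ₁ = 321.9 mol.
Outlet amounts (n = n₀ + Σ ν·ξ):
  B: 506.8 − 1(321.9) − 1(20.66) = 164.2
  A: 1176 − 2(321.9) − 3(20.66) = 470.1
  D: 0 + 1(321.9) = 321.9
  E: 0 + 2(20.66) = 41.33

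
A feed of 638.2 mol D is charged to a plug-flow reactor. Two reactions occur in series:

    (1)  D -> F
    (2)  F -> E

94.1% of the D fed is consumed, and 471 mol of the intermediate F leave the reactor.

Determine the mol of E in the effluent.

130 mol

Conversion of D: D consumed = 1ξ₁ = 0.941 × 638.2 → ξ₁ = 600.5 mol.
F balance: n_F = 0 + 1ξ₁ − 1ξ₂ = 471 → ξ₂ = (1·600.5 − 471)/1 = 129.5 mol.
Outlet amounts (n = n₀ + Σ ν·ξ):
  D: 638.2 − 1(600.5) = 37.65
  F: 0 + 1(600.5) − 1(129.5) = 471
  E: 0 + 1(129.5) = 129.5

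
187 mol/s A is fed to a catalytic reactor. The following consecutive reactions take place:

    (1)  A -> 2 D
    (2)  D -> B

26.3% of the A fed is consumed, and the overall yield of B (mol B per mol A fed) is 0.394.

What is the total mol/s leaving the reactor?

236 mol/s

Conversion of A: A consumed = 1ξ₁ = 0.263 × 187 → ξ₁ = 49.18 mol/s.
Yield of B: 1ξ₂ / 187 = 0.394 → ξ₂ = 73.68 mol/s.
Outlet amounts (n = n₀ + Σ ν·ξ):
  A: 187 − 1(49.18) = 137.8
  D: 0 + 2(49.18) − 1(73.68) = 24.68
  B: 0 + 1(73.68) = 73.68
Total out = 137.8 + 24.68 + 73.68 = 236.2 mol/s.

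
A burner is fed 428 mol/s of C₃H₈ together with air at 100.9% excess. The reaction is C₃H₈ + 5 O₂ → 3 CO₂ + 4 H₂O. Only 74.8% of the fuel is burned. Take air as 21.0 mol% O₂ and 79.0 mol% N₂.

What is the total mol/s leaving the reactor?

21200 mol/s

Stoichiometric O₂ = 5 × 428 = 2140 mol/s; O₂ fed = 2140 × 2.009 = 4299 mol/s.
N₂ fed = 4299 × 79/21 = 16170 mol/s.
Fuel reacted = 0.748 × 428 → ξ = 320.1 mol/s.
Outlet (n = n₀ + ν ξ):
  C₃H₈: 428 − 1(320.1) = 107.9
  O₂: 4299 − 5(320.1) = 2699
  N₂: 16170 (inert)
  CO₂: 0 + 3(320.1) = 960.4
  H₂O: 0 + 4(320.1) = 1281
Total out = 107.9 + 2699 + 16170 + 960.4 + 1281 = 21220 mol/s.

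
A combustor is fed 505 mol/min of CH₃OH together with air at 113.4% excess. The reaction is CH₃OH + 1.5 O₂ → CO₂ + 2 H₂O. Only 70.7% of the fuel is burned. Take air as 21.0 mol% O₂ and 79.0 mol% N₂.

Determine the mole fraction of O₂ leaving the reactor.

Stoichiometric O₂ = 1.5 × 505 = 757.5 mol/min; O₂ fed = 757.5 × 2.134 = 1617 mol/min.
N₂ fed = 1617 × 79/21 = 6081 mol/min.
Fuel reacted = 0.707 × 505 → ξ = 357 mol/min.
Outlet (n = n₀ + ν ξ):
  CH₃OH: 505 − 1(357) = 148
  O₂: 1617 − 1.5(357) = 1081
  N₂: 6081 (inert)
  CO₂: 0 + 1(357) = 357
  H₂O: 0 + 2(357) = 714.1
Total out = 8381 mol/min; y_O₂ = 1081 / 8381 = 0.129.

0.129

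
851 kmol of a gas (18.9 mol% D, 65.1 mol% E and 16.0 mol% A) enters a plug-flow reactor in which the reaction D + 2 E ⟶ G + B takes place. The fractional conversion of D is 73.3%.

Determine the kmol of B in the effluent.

118 kmol

D reacted = 0.733 × 160.8 = 117.9 kmol; ν_D = −1, so ξ = 117.9/1 = 117.9 kmol.
Outlet amounts (n = n₀ + ν ξ):
  D: 160.8 − 1(117.9) = 42.94
  E: 554 − 2(117.9) = 318.2
  G: 0 + 1(117.9) = 117.9
  B: 0 + 1(117.9) = 117.9
  A: 136.2 (inert)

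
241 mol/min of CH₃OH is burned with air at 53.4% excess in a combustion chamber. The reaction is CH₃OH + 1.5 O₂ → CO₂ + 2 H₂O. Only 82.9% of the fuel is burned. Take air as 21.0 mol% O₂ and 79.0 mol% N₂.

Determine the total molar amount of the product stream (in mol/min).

2980 mol/min

Stoichiometric O₂ = 1.5 × 241 = 361.5 mol/min; O₂ fed = 361.5 × 1.534 = 554.5 mol/min.
N₂ fed = 554.5 × 79/21 = 2086 mol/min.
Fuel reacted = 0.829 × 241 → ξ = 199.8 mol/min.
Outlet (n = n₀ + ν ξ):
  CH₃OH: 241 − 1(199.8) = 41.21
  O₂: 554.5 − 1.5(199.8) = 254.9
  N₂: 2086 (inert)
  CO₂: 0 + 1(199.8) = 199.8
  H₂O: 0 + 2(199.8) = 399.6
Total out = 41.21 + 254.9 + 2086 + 199.8 + 399.6 = 2982 mol/min.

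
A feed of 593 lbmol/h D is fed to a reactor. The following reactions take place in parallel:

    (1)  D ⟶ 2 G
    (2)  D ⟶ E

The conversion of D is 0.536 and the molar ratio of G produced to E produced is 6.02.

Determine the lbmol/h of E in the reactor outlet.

79.3 lbmol/h

Conversion of D: D consumed = 0.536 × 593 = 317.8 lbmol/h = 1ξ₁ + 1ξ₂.
Selectivity: 2ξ₁ / (1ξ₂) = 6.02 → ξ₁ = 3.01 ξ₂.
Substitute: (1·3.01 + 1) ξ₂ = 317.8 → ξ₂ = 79.26 lbmol/h, ξ₁ = 238.6 lbmol/h.
Outlet amounts (n = n₀ + Σ ν·ξ):
  D: 593 − 1(238.6) − 1(79.26) = 275.2
  G: 0 + 2(238.6) = 477.2
  E: 0 + 1(79.26) = 79.26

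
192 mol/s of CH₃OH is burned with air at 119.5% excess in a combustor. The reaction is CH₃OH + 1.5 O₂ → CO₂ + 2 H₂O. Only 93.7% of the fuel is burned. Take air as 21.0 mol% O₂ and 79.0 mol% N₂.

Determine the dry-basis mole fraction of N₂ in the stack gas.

Stoichiometric O₂ = 1.5 × 192 = 288 mol/s; O₂ fed = 288 × 2.195 = 632.2 mol/s.
N₂ fed = 632.2 × 79/21 = 2378 mol/s.
Fuel reacted = 0.937 × 192 → ξ = 179.9 mol/s.
Outlet (n = n₀ + ν ξ):
  CH₃OH: 192 − 1(179.9) = 12.1
  O₂: 632.2 − 1.5(179.9) = 362.3
  N₂: 2378 (inert)
  CO₂: 0 + 1(179.9) = 179.9
  H₂O: 0 + 2(179.9) = 359.8
Dry total = 2932 mol/s; y_N₂ (dry) = 2378 / 2932 = 0.811.

0.811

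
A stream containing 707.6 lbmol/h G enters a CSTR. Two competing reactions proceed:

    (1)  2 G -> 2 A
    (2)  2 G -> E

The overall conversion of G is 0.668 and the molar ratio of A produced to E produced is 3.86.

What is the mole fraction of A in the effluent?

0.497

Conversion of G: G consumed = 0.668 × 707.6 = 472.7 lbmol/h = 2ξ₁ + 2ξ₂.
Selectivity: 2ξ₁ / (1ξ₂) = 3.86 → ξ₁ = 1.93 ξ₂.
Substitute: (2·1.93 + 2) ξ₂ = 472.7 → ξ₂ = 80.66 lbmol/h, ξ₁ = 155.7 lbmol/h.
Outlet amounts (n = n₀ + Σ ν·ξ):
  G: 707.6 − 2(155.7) − 2(80.66) = 234.9
  A: 0 + 2(155.7) = 311.4
  E: 0 + 1(80.66) = 80.66
Total out = 626.9 lbmol/h; y_A = 311.4 / 626.9 = 0.4966.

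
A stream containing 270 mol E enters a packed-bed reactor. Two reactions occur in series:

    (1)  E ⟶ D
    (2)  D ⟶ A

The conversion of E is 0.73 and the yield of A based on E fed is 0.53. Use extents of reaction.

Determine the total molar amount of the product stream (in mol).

Conversion of E: E consumed = 1ξ₁ = 0.73 × 270 → ξ₁ = 197.1 mol.
Yield of A: 1ξ₂ / 270 = 0.53 → ξ₂ = 143.1 mol.
Outlet amounts (n = n₀ + Σ ν·ξ):
  E: 270 − 1(197.1) = 72.9
  D: 0 + 1(197.1) − 1(143.1) = 54
  A: 0 + 1(143.1) = 143.1
Total out = 72.9 + 54 + 143.1 = 270 mol.

270 mol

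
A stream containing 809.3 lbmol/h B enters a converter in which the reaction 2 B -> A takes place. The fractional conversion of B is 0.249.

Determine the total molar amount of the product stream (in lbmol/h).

709 lbmol/h

B reacted = 0.249 × 809.3 = 201.5 lbmol/h; ν_B = −2, so ξ = 201.5/2 = 100.8 lbmol/h.
Outlet amounts (n = n₀ + ν ξ):
  B: 809.3 − 2(100.8) = 607.8
  A: 0 + 1(100.8) = 100.8
Total out = 607.8 + 100.8 = 708.5 lbmol/h.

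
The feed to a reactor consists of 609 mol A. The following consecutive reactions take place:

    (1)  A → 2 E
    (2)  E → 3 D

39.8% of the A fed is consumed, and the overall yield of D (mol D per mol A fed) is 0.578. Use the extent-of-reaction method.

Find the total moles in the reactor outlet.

1090 mol

Conversion of A: A consumed = 1ξ₁ = 0.398 × 609 → ξ₁ = 242.4 mol.
Yield of D: 3ξ₂ / 609 = 0.578 → ξ₂ = 117.3 mol.
Outlet amounts (n = n₀ + Σ ν·ξ):
  A: 609 − 1(242.4) = 366.6
  E: 0 + 2(242.4) − 1(117.3) = 367.4
  D: 0 + 3(117.3) = 352
Total out = 366.6 + 367.4 + 352 = 1086 mol.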